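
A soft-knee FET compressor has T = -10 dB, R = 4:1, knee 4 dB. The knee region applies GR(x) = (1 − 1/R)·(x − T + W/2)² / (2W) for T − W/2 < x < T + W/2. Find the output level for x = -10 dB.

x − T + W/2 = -10 − (-10) + 2 = 2.
GR = (1 − 1/4) × 2² / 8 = 0.75 × 4 / 8 = 0.375 dB.
Output = -10 − 0.375 = -10.375 dB.

-10.375 dB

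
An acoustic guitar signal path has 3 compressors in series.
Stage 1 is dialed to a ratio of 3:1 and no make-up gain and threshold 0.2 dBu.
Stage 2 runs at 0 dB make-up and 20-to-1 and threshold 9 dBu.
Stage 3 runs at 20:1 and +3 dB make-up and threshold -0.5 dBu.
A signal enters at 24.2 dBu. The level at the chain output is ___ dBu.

2.935 dBu

Stage 1: 24 dB above 0.2 dBu, reduced 3:1 to 8 dB above → 8.2 dBu.
Stage 2: 8.2 dBu ≤ 9 dBu, so stage 2 doesn't engage; output 8.2 dBu.
Stage 3: overshoot 8.7 dB → 8.7/20 = 0.435 dB → -0.065 dBu; +3 dB make-up → 2.935 dBu.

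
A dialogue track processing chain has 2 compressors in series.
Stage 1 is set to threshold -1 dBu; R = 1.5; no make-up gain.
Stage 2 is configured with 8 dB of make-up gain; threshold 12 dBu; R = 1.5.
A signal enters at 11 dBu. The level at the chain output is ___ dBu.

15 dBu

Stage 1: 12 dB above -1 dBu, reduced 1.5:1 to 8 dB above → 7 dBu.
Stage 2: below threshold (7 ≤ 12); passes unchanged; make-up brings it to 15 dBu.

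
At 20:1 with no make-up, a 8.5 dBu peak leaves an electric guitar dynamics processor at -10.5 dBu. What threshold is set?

-11.5 dBu

Gain reduction = 8.5 − (-10.5) = 19 dB; output overshoot = GR / (R − 1) = 19 / 19 = 1 dB.
Threshold = output − output overshoot = -10.5 − 1 = -11.5 dBu.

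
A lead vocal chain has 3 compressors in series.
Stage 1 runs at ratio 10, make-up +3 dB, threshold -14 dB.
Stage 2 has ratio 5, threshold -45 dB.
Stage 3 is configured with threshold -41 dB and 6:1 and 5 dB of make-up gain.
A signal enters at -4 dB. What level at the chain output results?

Stage 1: -4 dB is 10 dB over -14 dB; at 10:1 that becomes 1 dB over, giving -13 dB; +3 dB make-up → -10 dB.
Stage 2: 35 dB above -45 dB, reduced 5:1 to 7 dB above → -38 dB.
Stage 3: overshoot 3 dB → 3/6 = 0.5 dB → -40.5 dB; +5 dB make-up → -35.5 dB.

-35.5 dB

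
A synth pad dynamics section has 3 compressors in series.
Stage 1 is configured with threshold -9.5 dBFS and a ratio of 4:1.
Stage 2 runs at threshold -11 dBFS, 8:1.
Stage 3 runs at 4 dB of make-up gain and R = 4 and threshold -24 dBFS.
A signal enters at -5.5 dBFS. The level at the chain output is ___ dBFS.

Stage 1: -5.5 dBFS is 4 dB over -9.5 dBFS; at 4:1 that becomes 1 dB over, giving -8.5 dBFS.
Stage 2: overshoot 2.5 dB → 2.5/8 = 0.3125 dB → -10.6875 dBFS.
Stage 3: overshoot 13.3125 dB → 13.3125/4 = 3.328125 dB → -20.671875 dBFS; +4 dB make-up → -16.671875 dBFS.

-16.671875 dBFS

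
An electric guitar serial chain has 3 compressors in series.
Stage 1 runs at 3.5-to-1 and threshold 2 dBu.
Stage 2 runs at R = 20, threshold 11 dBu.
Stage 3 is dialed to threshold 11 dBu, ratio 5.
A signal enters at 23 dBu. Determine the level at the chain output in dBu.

Stage 1: 23 dBu is 21 dB over 2 dBu; at 3.5:1 that becomes 6 dB over, giving 8 dBu.
Stage 2: below threshold (8 ≤ 11); passes unchanged; output 8 dBu.
Stage 3: 8 dBu is at or below the 11 dBu threshold — no compression; output 8 dBu.

8 dBu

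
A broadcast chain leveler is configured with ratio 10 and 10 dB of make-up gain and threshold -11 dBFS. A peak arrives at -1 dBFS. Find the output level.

0 dBFS

Overshoot: -1 − (-11) = 10 dB.
10:1 compression reduces that to 10/10 = 1 dB over.
Output = -11 + 1 = -10 dBFS; make-up adds 10 dB, giving 0 dBFS.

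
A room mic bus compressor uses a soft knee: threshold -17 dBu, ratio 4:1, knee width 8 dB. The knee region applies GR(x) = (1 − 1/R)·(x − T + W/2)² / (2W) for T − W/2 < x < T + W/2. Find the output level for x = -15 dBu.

x − T + W/2 = -15 − (-17) + 4 = 6.
GR = (1 − 1/4) × 6² / 16 = 0.75 × 36 / 16 = 1.6875 dB.
Output = -15 − 1.6875 = -16.6875 dBu.

-16.6875 dBu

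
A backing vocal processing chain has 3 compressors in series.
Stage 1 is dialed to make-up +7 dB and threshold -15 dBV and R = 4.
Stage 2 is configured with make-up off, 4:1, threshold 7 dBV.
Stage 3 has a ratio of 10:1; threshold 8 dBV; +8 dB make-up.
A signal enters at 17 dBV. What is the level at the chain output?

8 dBV

Stage 1: 17 dBV is 32 dB over -15 dBV; at 4:1 that becomes 8 dB over, giving -7 dBV; +7 dB make-up → 0 dBV.
Stage 2: 0 dBV is at or below the 7 dBV threshold — no compression; output 0 dBV.
Stage 3: below threshold (0 ≤ 8); passes unchanged; make-up brings it to 8 dBV.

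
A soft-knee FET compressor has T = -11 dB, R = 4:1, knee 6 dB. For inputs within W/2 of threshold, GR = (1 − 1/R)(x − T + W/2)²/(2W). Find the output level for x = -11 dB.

-11.5625 dB

x − T + W/2 = -11 − (-11) + 3 = 3.
GR = (1 − 1/4) × 3² / 12 = 0.75 × 9 / 12 = 0.5625 dB.
Output = -11 − 0.5625 = -11.5625 dB.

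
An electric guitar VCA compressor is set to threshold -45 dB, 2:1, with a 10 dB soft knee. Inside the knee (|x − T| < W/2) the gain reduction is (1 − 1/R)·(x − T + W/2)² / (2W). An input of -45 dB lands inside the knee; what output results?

-45.625 dB

x − T + W/2 = -45 − (-45) + 5 = 5.
GR = (1 − 1/2) × 5² / 20 = 0.5 × 25 / 20 = 0.625 dB.
Output = -45 − 0.625 = -45.625 dB.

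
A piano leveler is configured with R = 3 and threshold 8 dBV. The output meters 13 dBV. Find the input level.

23 dBV

Post-compression overshoot = 13 − 8 = 5 dB.
Input overshoot = R × output overshoot = 15 dB → input = 8 + 15 = 23 dBV.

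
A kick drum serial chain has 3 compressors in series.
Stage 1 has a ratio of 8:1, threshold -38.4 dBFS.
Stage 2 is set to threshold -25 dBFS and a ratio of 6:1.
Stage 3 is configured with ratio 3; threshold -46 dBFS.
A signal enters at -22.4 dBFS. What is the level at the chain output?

-42.8 dBFS

Stage 1: 16 dB above -38.4 dBFS, reduced 8:1 to 2 dB above → -36.4 dBFS.
Stage 2: -36.4 dBFS ≤ -25 dBFS, so stage 2 doesn't engage; output -36.4 dBFS.
Stage 3: overshoot 9.6 dB → 9.6/3 = 3.2 dB → -42.8 dBFS.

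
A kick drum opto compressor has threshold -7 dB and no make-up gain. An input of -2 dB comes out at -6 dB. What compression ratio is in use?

5:1

Input overshoot = -2 − (-7) = 5 dB; output overshoot = -6 − (-7) = 1 dB.
Ratio = 5 / 1 = 5.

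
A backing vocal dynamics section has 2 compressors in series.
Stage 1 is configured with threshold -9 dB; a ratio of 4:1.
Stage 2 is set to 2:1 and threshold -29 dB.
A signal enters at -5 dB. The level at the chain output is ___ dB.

Stage 1: 4 dB above -9 dB, reduced 4:1 to 1 dB above → -8 dB.
Stage 2: overshoot 21 dB → 21/2 = 10.5 dB → -18.5 dB.

-18.5 dB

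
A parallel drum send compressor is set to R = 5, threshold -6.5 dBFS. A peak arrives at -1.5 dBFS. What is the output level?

-5.5 dBFS

Overshoot: -1.5 − (-6.5) = 5 dB.
The 5 dB excess becomes 1 dB after 5:1 reduction.
That puts the output at -5.5 dBFS.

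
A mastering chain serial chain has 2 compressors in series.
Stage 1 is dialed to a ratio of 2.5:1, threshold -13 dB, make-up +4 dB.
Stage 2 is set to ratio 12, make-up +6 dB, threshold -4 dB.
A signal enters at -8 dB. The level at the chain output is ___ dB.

Stage 1: -8 dB is 5 dB over -13 dB; at 2.5:1 that becomes 2 dB over, giving -11 dB; +4 dB make-up → -7 dB.
Stage 2: -7 dB is at or below the -4 dB threshold — no compression; make-up brings it to -1 dB.

-1 dB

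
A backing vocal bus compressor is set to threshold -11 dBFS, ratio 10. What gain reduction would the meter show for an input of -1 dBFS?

9 dB

-1 dBFS exceeds the threshold by 10 dB.
After 10:1 compression the overshoot becomes 10/10 = 1 dB.
Gain reduction = 10 − 1 = 9 dB.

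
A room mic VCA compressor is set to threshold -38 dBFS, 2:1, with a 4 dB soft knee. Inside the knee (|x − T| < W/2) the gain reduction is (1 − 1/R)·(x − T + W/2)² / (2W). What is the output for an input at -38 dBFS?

x − T + W/2 = -38 − (-38) + 2 = 2.
GR = (1 − 1/2) × 2² / 8 = 0.5 × 4 / 8 = 0.25 dB.
Output = -38 − 0.25 = -38.25 dBFS.

-38.25 dBFS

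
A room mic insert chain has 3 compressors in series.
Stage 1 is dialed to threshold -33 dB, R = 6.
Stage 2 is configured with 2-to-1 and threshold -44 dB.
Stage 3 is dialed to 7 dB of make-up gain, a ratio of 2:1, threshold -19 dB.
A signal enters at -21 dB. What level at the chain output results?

-30.5 dB

Stage 1: 12 dB above -33 dB, reduced 6:1 to 2 dB above → -31 dB.
Stage 2: 13 dB above -44 dB, reduced 2:1 to 6.5 dB above → -37.5 dB.
Stage 3: -37.5 dB is at or below the -19 dB threshold — no compression; make-up brings it to -30.5 dB.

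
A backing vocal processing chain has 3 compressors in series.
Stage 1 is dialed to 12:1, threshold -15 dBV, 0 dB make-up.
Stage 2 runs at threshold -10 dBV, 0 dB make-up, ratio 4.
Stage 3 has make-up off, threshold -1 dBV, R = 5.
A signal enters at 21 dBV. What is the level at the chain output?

Stage 1: overshoot 36 dB → 36/12 = 3 dB → -12 dBV.
Stage 2: -12 dBV ≤ -10 dBV, so stage 2 doesn't engage; output -12 dBV.
Stage 3: below threshold (-12 ≤ -1); passes unchanged; output -12 dBV.

-12 dBV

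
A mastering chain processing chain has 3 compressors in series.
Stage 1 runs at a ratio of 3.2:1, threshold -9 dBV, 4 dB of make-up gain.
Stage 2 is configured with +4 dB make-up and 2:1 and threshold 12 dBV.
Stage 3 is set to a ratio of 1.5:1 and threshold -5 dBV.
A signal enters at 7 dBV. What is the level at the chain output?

Stage 1: overshoot 16 dB → 16/3.2 = 5 dB → -4 dBV; +4 dB make-up → 0 dBV.
Stage 2: below threshold (0 ≤ 12); passes unchanged; make-up brings it to 4 dBV.
Stage 3: overshoot 9 dB → 9/1.5 = 6 dB → 1 dBV.

1 dBV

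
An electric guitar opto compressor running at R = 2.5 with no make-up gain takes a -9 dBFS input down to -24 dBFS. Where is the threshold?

Let T be the threshold. Output overshoot = (input overshoot)/R, so -24 − T = (-9 − T)/2.5.
2.5·(-24 − T) = -9 − T → 1.5·T = -60 − (-9) = -51.
T = -51/1.5 = -34 dBFS.

-34 dBFS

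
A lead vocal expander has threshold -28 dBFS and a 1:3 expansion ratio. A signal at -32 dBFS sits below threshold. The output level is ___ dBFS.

-40 dBFS

Undershoot = (-28) − (-32) = 4 dB.
At 1:3, that expands to 12 dB under threshold.
Output = -28 − 12 = -40 dBFS.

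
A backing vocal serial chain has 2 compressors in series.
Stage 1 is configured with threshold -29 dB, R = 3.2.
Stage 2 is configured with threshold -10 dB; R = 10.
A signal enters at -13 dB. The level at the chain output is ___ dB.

Stage 1: 16 dB above -29 dB, reduced 3.2:1 to 5 dB above → -24 dB.
Stage 2: below threshold (-24 ≤ -10); passes unchanged; output -24 dB.

-24 dB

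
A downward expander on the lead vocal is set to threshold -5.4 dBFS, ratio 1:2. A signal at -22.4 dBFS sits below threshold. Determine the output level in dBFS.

-39.4 dBFS

The input is 17 dB below the -5.4 dBFS threshold.
A 1:2 expander multiplies undershoot by 2: 17 × 2 = 34 dB below threshold.
Output = -5.4 − 34 = -39.4 dBFS.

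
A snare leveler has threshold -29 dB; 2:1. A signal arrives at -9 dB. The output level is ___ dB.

Overshoot: -9 − (-29) = 20 dB.
The 20 dB excess becomes 10 dB after 2:1 reduction.
Output = -29 + 10 = -19 dB.

-19 dB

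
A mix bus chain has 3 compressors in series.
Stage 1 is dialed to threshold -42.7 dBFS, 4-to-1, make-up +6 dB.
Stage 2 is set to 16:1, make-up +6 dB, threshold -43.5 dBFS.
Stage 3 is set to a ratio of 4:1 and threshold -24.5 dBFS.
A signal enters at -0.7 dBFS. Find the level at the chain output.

-36.41875 dBFS

Stage 1: overshoot 42 dB → 42/4 = 10.5 dB → -32.2 dBFS; +6 dB make-up → -26.2 dBFS.
Stage 2: 17.3 dB above -43.5 dBFS, reduced 16:1 to 1.08125 dB above → -42.41875 dBFS; +6 dB make-up → -36.41875 dBFS.
Stage 3: -36.41875 dBFS is at or below the -24.5 dBFS threshold — no compression; output -36.41875 dBFS.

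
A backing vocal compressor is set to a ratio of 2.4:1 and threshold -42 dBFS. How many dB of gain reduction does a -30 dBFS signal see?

7 dB

Overshoot = -30 − (-42) = 12 dB.
A 2.4:1 ratio leaves 5 dB of that excess.
Gain reduction = 12 − 5 = 7 dB.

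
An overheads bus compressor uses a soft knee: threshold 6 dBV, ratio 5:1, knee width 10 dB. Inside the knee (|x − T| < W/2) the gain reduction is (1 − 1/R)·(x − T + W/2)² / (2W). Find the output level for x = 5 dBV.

x − T + W/2 = 5 − 6 + 5 = 4.
GR = (1 − 1/5) × 4² / 20 = 0.8 × 16 / 20 = 0.64 dB.
Output = 5 − 0.64 = 4.36 dBV.

4.36 dBV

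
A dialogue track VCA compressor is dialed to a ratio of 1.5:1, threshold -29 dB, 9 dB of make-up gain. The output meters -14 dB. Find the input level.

-20 dB

Before make-up, the level was -14 − 9 = -23 dB.
Post-compression overshoot = -23 − (-29) = 6 dB.
Before 1.5:1 compression the overshoot was 6 × 1.5 = 9 dB, so input = -29 + 9 = -20 dB.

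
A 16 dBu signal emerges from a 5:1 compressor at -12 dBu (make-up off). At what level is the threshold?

-19 dBu

Input is 35 dB above T (since output overshoot × R = input overshoot: (-12 − T)·5 = 16 − T gives T = -19 dBu).
Check: -19 + (16 − (-19))/5 = -19 + 7 = -12 dBu. ✓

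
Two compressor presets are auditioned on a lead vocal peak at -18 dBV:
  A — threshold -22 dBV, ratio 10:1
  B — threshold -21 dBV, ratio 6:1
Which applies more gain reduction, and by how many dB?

A: GR = 4 − 4/10 = 3.6 dB.
B: GR = 3 − 3/6 = 2.5 dB.
A reduces 1.1 dB more.

A, by 1.1 dB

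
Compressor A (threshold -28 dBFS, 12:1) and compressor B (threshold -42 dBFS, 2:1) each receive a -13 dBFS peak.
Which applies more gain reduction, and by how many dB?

B, by 0.75 dB

A: 15 dB over, compressed to 1.25 dB over, so 13.75 dB of GR.
B: 29 dB over, compressed to 14.5 dB over, so 14.5 dB of GR.
B applies 0.75 dB more gain reduction.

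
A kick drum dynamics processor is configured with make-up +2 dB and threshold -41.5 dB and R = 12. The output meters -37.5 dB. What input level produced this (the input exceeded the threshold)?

-17.5 dB

Before make-up, the level was -37.5 − 2 = -39.5 dB.
That's 2 dB above the -41.5 dB threshold.
Before 12:1 compression the overshoot was 2 × 12 = 24 dB, so input = -41.5 + 24 = -17.5 dB.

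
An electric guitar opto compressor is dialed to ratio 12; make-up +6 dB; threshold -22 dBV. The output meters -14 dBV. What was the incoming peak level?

2 dBV

Stripping the +6 dB make-up gives -20 dBV at the gain stage.
The compressed level sits -20 − (-22) = 2 dB over threshold.
Before 12:1 compression the overshoot was 2 × 12 = 24 dB, so input = -22 + 24 = 2 dBV.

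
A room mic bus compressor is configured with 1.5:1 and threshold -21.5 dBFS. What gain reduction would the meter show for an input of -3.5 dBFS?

6 dB

The signal is 18 dB above threshold.
A 1.5:1 ratio leaves 12 dB of that excess.
Gain reduction = 18 − 12 = 6 dB.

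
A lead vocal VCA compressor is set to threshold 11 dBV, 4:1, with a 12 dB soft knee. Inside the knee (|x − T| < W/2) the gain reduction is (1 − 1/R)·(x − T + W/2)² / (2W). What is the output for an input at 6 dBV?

5.96875 dBV

x − T + W/2 = 6 − 11 + 6 = 1.
GR = (1 − 1/4) × 1² / 24 = 0.75 × 1 / 24 = 0.03125 dB.
Output = 6 − 0.03125 = 5.96875 dBV.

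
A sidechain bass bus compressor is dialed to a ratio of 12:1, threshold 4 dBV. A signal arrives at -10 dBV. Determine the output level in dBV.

-10 dBV is 14 dB below the 4 dBV threshold, so no gain reduction is applied.
Output = input = -10 dBV.

-10 dBV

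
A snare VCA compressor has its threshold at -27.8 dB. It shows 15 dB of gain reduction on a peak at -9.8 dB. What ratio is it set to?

Input overshoot = -9.8 − (-27.8) = 18 dB.
Output overshoot = 18 − 15 = 3 dB.
Ratio = input overshoot / output overshoot = 18 / 3 = 6.

6:1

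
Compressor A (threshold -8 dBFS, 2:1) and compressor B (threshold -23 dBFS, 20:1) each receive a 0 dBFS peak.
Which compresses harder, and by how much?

B, by 17.85 dB

A: GR = 8 − 8/2 = 4 dB.
B: GR = 23 − 23/20 = 21.85 dB.
Difference: 17.85 dB in favour of B.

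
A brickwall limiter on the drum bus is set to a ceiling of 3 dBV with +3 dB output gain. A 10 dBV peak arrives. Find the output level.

The limiter clamps the peak to its 3 dBV ceiling.
Output gain then adds 3 dB: 3 + 3 = 6 dBV.

6 dBV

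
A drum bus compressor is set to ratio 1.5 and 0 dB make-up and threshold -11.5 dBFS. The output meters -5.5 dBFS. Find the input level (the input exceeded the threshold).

-2.5 dBFS

That's 6 dB above the -11.5 dBFS threshold.
Undo the ratio: input overshoot = 6 × 1.5 = 9 dB, giving input = -2.5 dBFS.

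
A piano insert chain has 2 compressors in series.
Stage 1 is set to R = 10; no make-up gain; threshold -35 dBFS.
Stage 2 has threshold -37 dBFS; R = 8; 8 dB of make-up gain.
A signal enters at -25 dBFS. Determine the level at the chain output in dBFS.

-28.625 dBFS

Stage 1: -25 dBFS is 10 dB over -35 dBFS; at 10:1 that becomes 1 dB over, giving -34 dBFS.
Stage 2: -34 dBFS is 3 dB over -37 dBFS; at 8:1 that becomes 0.375 dB over, giving -36.625 dBFS; +8 dB make-up → -28.625 dBFS.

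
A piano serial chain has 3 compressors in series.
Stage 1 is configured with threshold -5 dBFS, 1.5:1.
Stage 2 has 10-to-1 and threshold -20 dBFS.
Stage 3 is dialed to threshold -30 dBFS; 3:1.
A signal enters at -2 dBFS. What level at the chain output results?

Stage 1: overshoot 3 dB → 3/1.5 = 2 dB → -3 dBFS.
Stage 2: overshoot 17 dB → 17/10 = 1.7 dB → -18.3 dBFS.
Stage 3: 11.7 dB above -30 dBFS, reduced 3:1 to 3.9 dB above → -26.1 dBFS.

-26.1 dBFS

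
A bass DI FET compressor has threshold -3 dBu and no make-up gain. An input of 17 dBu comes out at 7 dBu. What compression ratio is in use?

2:1

Input overshoot = 17 − (-3) = 20 dB; output overshoot = 7 − (-3) = 10 dB.
Ratio = 20 / 10 = 2.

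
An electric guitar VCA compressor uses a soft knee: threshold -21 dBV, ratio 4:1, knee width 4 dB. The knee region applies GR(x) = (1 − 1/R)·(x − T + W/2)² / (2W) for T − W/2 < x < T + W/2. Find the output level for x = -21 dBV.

-21.375 dBV

x − T + W/2 = -21 − (-21) + 2 = 2.
GR = (1 − 1/4) × 2² / 8 = 0.75 × 4 / 8 = 0.375 dB.
Output = -21 − 0.375 = -21.375 dBV.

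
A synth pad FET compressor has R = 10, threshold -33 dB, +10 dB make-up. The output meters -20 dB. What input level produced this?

Stripping the +10 dB make-up gives -30 dB at the gain stage.
The compressed level sits -30 − (-33) = 3 dB over threshold.
Input overshoot = R × output overshoot = 30 dB → input = -33 + 30 = -3 dB.

-3 dB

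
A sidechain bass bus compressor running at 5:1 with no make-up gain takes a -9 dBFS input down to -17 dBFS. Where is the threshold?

Let T be the threshold. Output overshoot = (input overshoot)/R, so -17 − T = (-9 − T)/5.
5·(-17 − T) = -9 − T → 4·T = -85 − (-9) = -76.
T = -76/4 = -19 dBFS.

-19 dBFS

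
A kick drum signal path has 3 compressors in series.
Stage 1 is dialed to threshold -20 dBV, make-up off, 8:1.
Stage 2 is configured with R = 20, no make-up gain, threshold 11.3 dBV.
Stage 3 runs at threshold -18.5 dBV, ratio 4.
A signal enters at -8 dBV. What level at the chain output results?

-18.5 dBV

Stage 1: -8 dBV is 12 dB over -20 dBV; at 8:1 that becomes 1.5 dB over, giving -18.5 dBV.
Stage 2: below threshold (-18.5 ≤ 11.3); passes unchanged; output -18.5 dBV.
Stage 3: below threshold (-18.5 ≤ -18.5); passes unchanged; output -18.5 dBV.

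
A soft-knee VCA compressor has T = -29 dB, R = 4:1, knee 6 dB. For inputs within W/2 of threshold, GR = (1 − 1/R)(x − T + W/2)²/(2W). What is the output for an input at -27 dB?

-28.5625 dB

x − T + W/2 = -27 − (-29) + 3 = 5.
GR = (1 − 1/4) × 5² / 12 = 0.75 × 25 / 12 = 1.5625 dB.
Output = -27 − 1.5625 = -28.5625 dB.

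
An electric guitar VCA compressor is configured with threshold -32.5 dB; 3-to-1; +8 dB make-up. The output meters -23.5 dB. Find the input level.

-29.5 dB

Remove make-up: -23.5 − 8 = -31.5 dB.
Post-compression overshoot = -31.5 − (-32.5) = 1 dB.
Input overshoot = R × output overshoot = 3 dB → input = -32.5 + 3 = -29.5 dB.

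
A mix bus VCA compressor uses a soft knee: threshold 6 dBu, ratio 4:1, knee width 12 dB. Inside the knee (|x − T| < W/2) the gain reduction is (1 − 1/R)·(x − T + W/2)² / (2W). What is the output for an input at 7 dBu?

x − T + W/2 = 7 − 6 + 6 = 7.
GR = (1 − 1/4) × 7² / 24 = 0.75 × 49 / 24 = 1.53125 dB.
Output = 7 − 1.53125 = 5.46875 dBu.

5.46875 dBu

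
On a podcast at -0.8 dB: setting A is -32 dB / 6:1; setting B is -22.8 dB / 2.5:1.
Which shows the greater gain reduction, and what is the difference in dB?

A, by 12.8 dB

A: GR = 31.2 − 31.2/6 = 26 dB.
B: GR = 22 − 22/2.5 = 13.2 dB.
Difference: 12.8 dB in favour of A.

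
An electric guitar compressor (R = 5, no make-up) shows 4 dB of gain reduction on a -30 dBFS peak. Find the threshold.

-35 dBFS

Gain reduction = -30 − (-34) = 4 dB; output overshoot = GR / (R − 1) = 4 / 4 = 1 dB.
Threshold = output − output overshoot = -34 − 1 = -35 dBFS.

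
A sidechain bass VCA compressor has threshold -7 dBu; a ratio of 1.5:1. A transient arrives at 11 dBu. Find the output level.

5 dBu

Overshoot: 11 − (-7) = 18 dB.
The 18 dB excess becomes 12 dB after 1.5:1 reduction.
That puts the output at 5 dBu.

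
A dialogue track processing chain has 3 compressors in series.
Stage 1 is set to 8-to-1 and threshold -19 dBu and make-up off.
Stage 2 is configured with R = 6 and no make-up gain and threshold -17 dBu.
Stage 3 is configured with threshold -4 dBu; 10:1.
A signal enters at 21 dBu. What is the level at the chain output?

-16.5 dBu

Stage 1: overshoot 40 dB → 40/8 = 5 dB → -14 dBu.
Stage 2: overshoot 3 dB → 3/6 = 0.5 dB → -16.5 dBu.
Stage 3: -16.5 dBu is at or below the -4 dBu threshold — no compression; output -16.5 dBu.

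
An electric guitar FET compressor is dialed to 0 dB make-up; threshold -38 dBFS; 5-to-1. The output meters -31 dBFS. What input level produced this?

That's 7 dB above the -38 dBFS threshold.
Input overshoot = R × output overshoot = 35 dB → input = -38 + 35 = -3 dBFS.

-3 dBFS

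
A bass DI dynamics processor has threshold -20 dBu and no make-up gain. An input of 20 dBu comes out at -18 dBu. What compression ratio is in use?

20:1

Input overshoot = 20 − (-20) = 40 dB; output overshoot = -18 − (-20) = 2 dB.
Ratio = 40 / 2 = 20.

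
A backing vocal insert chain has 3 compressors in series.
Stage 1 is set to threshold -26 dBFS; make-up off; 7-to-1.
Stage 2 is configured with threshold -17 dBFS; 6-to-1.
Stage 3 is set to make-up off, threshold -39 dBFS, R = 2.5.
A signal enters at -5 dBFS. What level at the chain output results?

Stage 1: overshoot 21 dB → 21/7 = 3 dB → -23 dBFS.
Stage 2: -23 dBFS is at or below the -17 dBFS threshold — no compression; output -23 dBFS.
Stage 3: 16 dB above -39 dBFS, reduced 2.5:1 to 6.4 dB above → -32.6 dBFS.

-32.6 dBFS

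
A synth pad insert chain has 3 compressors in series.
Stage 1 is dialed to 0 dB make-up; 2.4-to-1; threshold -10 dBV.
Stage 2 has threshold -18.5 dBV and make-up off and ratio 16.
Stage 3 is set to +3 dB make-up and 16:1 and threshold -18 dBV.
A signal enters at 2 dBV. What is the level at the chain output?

Stage 1: overshoot 12 dB → 12/2.4 = 5 dB → -5 dBV.
Stage 2: overshoot 13.5 dB → 13.5/16 = 0.84375 dB → -17.65625 dBV.
Stage 3: 0.34375 dB above -18 dBV, reduced 16:1 to 0.021484 dB above → -17.978516 dBV; +3 dB make-up → -14.978516 dBV.

-14.978516 dBV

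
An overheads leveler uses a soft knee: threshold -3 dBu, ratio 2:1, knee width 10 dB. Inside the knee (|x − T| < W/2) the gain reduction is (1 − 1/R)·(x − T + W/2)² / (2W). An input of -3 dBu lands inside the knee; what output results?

-3.625 dBu

x − T + W/2 = -3 − (-3) + 5 = 5.
GR = (1 − 1/2) × 5² / 20 = 0.5 × 25 / 20 = 0.625 dB.
Output = -3 − 0.625 = -3.625 dBu.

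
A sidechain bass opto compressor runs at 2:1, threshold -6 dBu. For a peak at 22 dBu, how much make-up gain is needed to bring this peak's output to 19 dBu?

11 dB

Without make-up, output = threshold + overshoot/2 = -6 + 14 = 8 dBu.
Gap to target: 11 dB.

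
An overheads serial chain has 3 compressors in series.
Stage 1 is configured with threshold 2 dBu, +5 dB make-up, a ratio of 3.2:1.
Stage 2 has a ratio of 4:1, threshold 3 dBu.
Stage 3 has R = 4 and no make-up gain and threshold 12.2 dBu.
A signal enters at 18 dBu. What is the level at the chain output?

Stage 1: 18 dBu is 16 dB over 2 dBu; at 3.2:1 that becomes 5 dB over, giving 7 dBu; +5 dB make-up → 12 dBu.
Stage 2: overshoot 9 dB → 9/4 = 2.25 dB → 5.25 dBu.
Stage 3: below threshold (5.25 ≤ 12.2); passes unchanged; output 5.25 dBu.

5.25 dBu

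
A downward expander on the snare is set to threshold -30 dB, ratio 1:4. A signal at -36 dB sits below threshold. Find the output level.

-54 dB

Below threshold, a 1:4 expander applies gain = (4−1)×(T − x) of attenuation.
(4−1) × 6 = 18 dB, so output = -36 − 18 = -54 dB.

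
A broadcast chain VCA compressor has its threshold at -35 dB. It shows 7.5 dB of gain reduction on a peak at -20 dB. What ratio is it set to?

Input overshoot = -20 − (-35) = 15 dB.
Output overshoot = 15 − 7.5 = 7.5 dB.
Ratio = input overshoot / output overshoot = 15 / 7.5 = 2.

2:1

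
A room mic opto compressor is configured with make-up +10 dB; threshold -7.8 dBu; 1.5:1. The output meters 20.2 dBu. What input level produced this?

19.2 dBu

Before make-up, the level was 20.2 − 10 = 10.2 dBu.
Post-compression overshoot = 10.2 − (-7.8) = 18 dB.
Input overshoot = R × output overshoot = 27 dB → input = -7.8 + 27 = 19.2 dBu.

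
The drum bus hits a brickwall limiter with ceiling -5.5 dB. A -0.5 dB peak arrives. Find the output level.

-5.5 dB

A brickwall limiter is an ∞:1 compressor: any input above the ceiling is clamped to -5.5 dB.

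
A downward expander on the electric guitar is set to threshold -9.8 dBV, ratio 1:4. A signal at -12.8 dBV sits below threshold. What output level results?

Undershoot = (-9.8) − (-12.8) = 3 dB.
At 1:4, that expands to 12 dB under threshold.
Output = -9.8 − 12 = -21.8 dBV.

-21.8 dBV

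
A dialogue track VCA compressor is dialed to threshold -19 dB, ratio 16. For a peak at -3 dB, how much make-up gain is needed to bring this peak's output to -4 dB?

14 dB

Without make-up, output = threshold + overshoot/16 = -19 + 1 = -18 dB.
Gap to target: 14 dB.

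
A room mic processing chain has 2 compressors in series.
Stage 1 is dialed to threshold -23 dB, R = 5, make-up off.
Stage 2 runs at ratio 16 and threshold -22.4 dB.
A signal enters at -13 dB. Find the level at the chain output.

Stage 1: -13 dB is 10 dB over -23 dB; at 5:1 that becomes 2 dB over, giving -21 dB.
Stage 2: overshoot 1.4 dB → 1.4/16 = 0.0875 dB → -22.3125 dB.

-22.3125 dB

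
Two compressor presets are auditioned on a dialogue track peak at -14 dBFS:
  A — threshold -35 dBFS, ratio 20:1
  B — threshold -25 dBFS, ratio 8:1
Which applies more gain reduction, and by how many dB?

A: GR = 21 − 21/20 = 19.95 dB.
B: GR = 11 − 11/8 = 9.625 dB.
A applies 10.325 dB more gain reduction.

A, by 10.325 dB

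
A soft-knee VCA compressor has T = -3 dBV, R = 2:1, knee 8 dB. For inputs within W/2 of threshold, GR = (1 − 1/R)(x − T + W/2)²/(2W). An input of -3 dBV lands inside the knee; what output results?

-3.5 dBV

x − T + W/2 = -3 − (-3) + 4 = 4.
GR = (1 − 1/2) × 4² / 16 = 0.5 × 16 / 16 = 0.5 dB.
Output = -3 − 0.5 = -3.5 dBV.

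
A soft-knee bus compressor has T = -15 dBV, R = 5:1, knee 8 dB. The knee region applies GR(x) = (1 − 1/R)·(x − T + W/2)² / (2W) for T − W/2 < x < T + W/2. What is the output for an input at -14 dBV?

x − T + W/2 = -14 − (-15) + 4 = 5.
GR = (1 − 1/5) × 5² / 16 = 0.8 × 25 / 16 = 1.25 dB.
Output = -14 − 1.25 = -15.25 dBV.

-15.25 dBV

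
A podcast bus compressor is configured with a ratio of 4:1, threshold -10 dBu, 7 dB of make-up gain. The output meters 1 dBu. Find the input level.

6 dBu

Stripping the +7 dB make-up gives -6 dBu at the gain stage.
That's 4 dB above the -10 dBu threshold.
Input overshoot = R × output overshoot = 16 dB → input = -10 + 16 = 6 dBu.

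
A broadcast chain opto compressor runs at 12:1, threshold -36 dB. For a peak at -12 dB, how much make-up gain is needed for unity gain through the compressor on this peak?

Without make-up, output = threshold + overshoot/12 = -36 + 2 = -34 dB.
Gap to target: 22 dB.

22 dB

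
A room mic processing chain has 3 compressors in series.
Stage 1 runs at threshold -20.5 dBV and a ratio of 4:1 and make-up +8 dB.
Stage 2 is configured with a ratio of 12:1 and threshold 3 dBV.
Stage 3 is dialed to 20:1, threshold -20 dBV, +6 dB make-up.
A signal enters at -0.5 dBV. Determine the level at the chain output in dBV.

-13.375 dBV

Stage 1: -0.5 dBV is 20 dB over -20.5 dBV; at 4:1 that becomes 5 dB over, giving -15.5 dBV; +8 dB make-up → -7.5 dBV.
Stage 2: -7.5 dBV ≤ 3 dBV, so stage 2 doesn't engage; output -7.5 dBV.
Stage 3: -7.5 dBV is 12.5 dB over -20 dBV; at 20:1 that becomes 0.625 dB over, giving -19.375 dBV; +6 dB make-up → -13.375 dBV.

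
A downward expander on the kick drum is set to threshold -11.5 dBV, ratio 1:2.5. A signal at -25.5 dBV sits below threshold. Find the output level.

-46.5 dBV

The input is 14 dB below the -11.5 dBV threshold.
A 1:2.5 expander multiplies undershoot by 2.5: 14 × 2.5 = 35 dB below threshold.
Output = -11.5 − 35 = -46.5 dBV.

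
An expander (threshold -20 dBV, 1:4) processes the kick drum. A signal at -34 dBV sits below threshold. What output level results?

-76 dBV

Undershoot = (-20) − (-34) = 14 dB.
At 1:4, that expands to 56 dB under threshold.
Output = -20 − 56 = -76 dBV.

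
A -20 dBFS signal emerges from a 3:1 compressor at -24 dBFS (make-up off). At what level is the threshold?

Input is 6 dB above T (since output overshoot × R = input overshoot: (-24 − T)·3 = -20 − T gives T = -26 dBFS).
Check: -26 + (-20 − (-26))/3 = -26 + 2 = -24 dBFS. ✓

-26 dBFS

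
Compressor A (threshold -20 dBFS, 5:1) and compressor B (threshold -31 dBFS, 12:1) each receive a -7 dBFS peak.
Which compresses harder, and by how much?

B, by 11.6 dB

A: GR = 13 − 13/5 = 10.4 dB.
B: GR = 24 − 24/12 = 22 dB.
B reduces 11.6 dB more.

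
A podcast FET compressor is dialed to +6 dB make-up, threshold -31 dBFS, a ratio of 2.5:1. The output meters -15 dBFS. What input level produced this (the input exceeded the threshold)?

Before make-up, the level was -15 − 6 = -21 dBFS.
The compressed level sits -21 − (-31) = 10 dB over threshold.
Before 2.5:1 compression the overshoot was 10 × 2.5 = 25 dB, so input = -31 + 25 = -6 dBFS.

-6 dBFS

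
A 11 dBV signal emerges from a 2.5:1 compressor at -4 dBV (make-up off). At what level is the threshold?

-14 dBV

Input is 25 dB above T (since output overshoot × R = input overshoot: (-4 − T)·2.5 = 11 − T gives T = -14 dBV).
Check: -14 + (11 − (-14))/2.5 = -14 + 10 = -4 dBV. ✓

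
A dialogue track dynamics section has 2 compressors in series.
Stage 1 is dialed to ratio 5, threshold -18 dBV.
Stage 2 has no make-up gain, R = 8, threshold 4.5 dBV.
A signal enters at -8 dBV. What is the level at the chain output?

Stage 1: -8 dBV is 10 dB over -18 dBV; at 5:1 that becomes 2 dB over, giving -16 dBV.
Stage 2: below threshold (-16 ≤ 4.5); passes unchanged; output -16 dBV.

-16 dBV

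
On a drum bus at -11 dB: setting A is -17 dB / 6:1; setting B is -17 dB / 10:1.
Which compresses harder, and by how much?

A: GR = 6 − 6/6 = 5 dB.
B: GR = 6 − 6/10 = 5.4 dB.
B reduces 0.4 dB more.

B, by 0.4 dB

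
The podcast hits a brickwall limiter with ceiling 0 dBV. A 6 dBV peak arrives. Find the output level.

At ∞:1, everything above 0 dBV is held at the ceiling.

0 dBV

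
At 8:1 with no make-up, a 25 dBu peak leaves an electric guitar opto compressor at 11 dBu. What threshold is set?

9 dBu

Gain reduction = 25 − 11 = 14 dB; output overshoot = GR / (R − 1) = 14 / 7 = 2 dB.
Threshold = output − output overshoot = 11 − 2 = 9 dBu.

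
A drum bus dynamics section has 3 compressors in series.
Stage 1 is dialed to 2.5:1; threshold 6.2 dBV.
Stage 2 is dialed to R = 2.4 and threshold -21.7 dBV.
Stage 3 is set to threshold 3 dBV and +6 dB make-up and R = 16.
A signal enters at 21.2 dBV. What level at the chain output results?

Stage 1: 15 dB above 6.2 dBV, reduced 2.5:1 to 6 dB above → 12.2 dBV.
Stage 2: 12.2 dBV is 33.9 dB over -21.7 dBV; at 2.4:1 that becomes 14.125 dB over, giving -7.575 dBV.
Stage 3: -7.575 dBV ≤ 3 dBV, so stage 3 doesn't engage; make-up brings it to -1.575 dBV.

-1.575 dBV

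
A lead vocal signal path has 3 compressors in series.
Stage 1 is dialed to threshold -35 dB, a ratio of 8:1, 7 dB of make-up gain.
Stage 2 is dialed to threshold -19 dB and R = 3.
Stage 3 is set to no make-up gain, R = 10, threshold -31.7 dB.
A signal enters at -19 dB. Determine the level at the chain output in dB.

-31.13 dB

Stage 1: overshoot 16 dB → 16/8 = 2 dB → -33 dB; +7 dB make-up → -26 dB.
Stage 2: below threshold (-26 ≤ -19); passes unchanged; output -26 dB.
Stage 3: 5.7 dB above -31.7 dB, reduced 10:1 to 0.57 dB above → -31.13 dB.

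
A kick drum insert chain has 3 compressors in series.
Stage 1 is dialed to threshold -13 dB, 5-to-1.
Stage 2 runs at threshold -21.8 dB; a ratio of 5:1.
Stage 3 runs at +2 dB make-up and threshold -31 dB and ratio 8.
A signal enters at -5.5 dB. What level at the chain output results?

-27.5925 dB

Stage 1: -5.5 dB is 7.5 dB over -13 dB; at 5:1 that becomes 1.5 dB over, giving -11.5 dB.
Stage 2: overshoot 10.3 dB → 10.3/5 = 2.06 dB → -19.74 dB.
Stage 3: 11.26 dB above -31 dB, reduced 8:1 to 1.4075 dB above → -29.5925 dB; +2 dB make-up → -27.5925 dB.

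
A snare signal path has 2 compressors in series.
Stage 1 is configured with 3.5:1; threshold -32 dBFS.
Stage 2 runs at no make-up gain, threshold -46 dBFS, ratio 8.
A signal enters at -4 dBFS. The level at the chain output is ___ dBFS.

-43.25 dBFS

Stage 1: overshoot 28 dB → 28/3.5 = 8 dB → -24 dBFS.
Stage 2: -24 dBFS is 22 dB over -46 dBFS; at 8:1 that becomes 2.75 dB over, giving -43.25 dBFS.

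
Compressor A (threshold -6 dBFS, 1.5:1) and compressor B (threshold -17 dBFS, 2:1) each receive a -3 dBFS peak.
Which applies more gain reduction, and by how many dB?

A: 3 dB over, compressed to 2 dB over, so 1 dB of GR.
B: 14 dB over, compressed to 7 dB over, so 7 dB of GR.
B reduces 6 dB more.

B, by 6 dB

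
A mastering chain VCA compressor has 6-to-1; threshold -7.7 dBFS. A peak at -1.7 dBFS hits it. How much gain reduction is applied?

Overshoot = -1.7 − (-7.7) = 6 dB.
A 6:1 ratio leaves 1 dB of that excess.
Gain reduction = 6 − 1 = 5 dB.

5 dB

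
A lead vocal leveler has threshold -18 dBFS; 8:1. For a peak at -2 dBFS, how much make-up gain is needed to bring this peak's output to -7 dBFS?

The peak compresses to -18 + 16/8 = -16 dBFS.
To reach -7 dBFS requires -7 − (-16) = 9 dB of make-up.

9 dB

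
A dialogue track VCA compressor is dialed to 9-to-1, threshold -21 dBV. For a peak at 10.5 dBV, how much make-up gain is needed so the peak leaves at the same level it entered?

Without make-up, output = threshold + overshoot/9 = -21 + 3.5 = -17.5 dBV.
Gap to target: 28 dB.

28 dB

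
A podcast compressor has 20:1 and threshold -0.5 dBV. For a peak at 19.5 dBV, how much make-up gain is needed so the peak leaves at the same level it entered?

Without make-up, output = threshold + overshoot/20 = -0.5 + 1 = 0.5 dBV.
Gap to target: 19 dB.

19 dB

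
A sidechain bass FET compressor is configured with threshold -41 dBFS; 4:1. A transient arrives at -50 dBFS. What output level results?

-50 dBFS is 9 dB below the -41 dBFS threshold, so no gain reduction is applied.
Output = input = -50 dBFS.

-50 dBFS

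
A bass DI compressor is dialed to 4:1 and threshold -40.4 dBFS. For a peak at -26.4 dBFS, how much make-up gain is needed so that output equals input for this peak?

10.5 dB

The peak compresses to -40.4 + 14/4 = -36.9 dBFS.
To reach -26.4 dBFS requires -26.4 − (-36.9) = 10.5 dB of make-up.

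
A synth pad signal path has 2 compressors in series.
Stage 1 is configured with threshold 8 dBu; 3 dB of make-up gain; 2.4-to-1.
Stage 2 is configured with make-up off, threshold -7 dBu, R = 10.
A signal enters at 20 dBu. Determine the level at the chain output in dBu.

Stage 1: 12 dB above 8 dBu, reduced 2.4:1 to 5 dB above → 13 dBu; +3 dB make-up → 16 dBu.
Stage 2: 23 dB above -7 dBu, reduced 10:1 to 2.3 dB above → -4.7 dBu.

-4.7 dBu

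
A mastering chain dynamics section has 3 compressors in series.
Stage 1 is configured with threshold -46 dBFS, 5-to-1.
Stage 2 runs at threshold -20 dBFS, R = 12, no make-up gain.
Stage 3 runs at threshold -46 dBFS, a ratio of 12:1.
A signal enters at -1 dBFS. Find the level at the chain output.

-45.25 dBFS

Stage 1: overshoot 45 dB → 45/5 = 9 dB → -37 dBFS.
Stage 2: -37 dBFS ≤ -20 dBFS, so stage 2 doesn't engage; output -37 dBFS.
Stage 3: 9 dB above -46 dBFS, reduced 12:1 to 0.75 dB above → -45.25 dBFS.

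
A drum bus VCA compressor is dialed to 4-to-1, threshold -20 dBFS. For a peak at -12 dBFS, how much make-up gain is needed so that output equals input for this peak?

Overshoot 8 dB → 8/4 = 2 dB after compression, so the compressed level is -20 + 2 = -18 dBFS.
Make-up = target − compressed = -12 − (-18) = 6 dB.

6 dB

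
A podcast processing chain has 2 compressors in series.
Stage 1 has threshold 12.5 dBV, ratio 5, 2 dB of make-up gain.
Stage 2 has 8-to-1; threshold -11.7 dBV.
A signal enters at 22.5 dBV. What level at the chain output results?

Stage 1: 22.5 dBV is 10 dB over 12.5 dBV; at 5:1 that becomes 2 dB over, giving 14.5 dBV; +2 dB make-up → 16.5 dBV.
Stage 2: 28.2 dB above -11.7 dBV, reduced 8:1 to 3.525 dB above → -8.175 dBV.

-8.175 dBV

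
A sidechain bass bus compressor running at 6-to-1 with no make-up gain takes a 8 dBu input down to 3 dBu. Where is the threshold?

Let T be the threshold. Output overshoot = (input overshoot)/R, so 3 − T = (8 − T)/6.
6·(3 − T) = 8 − T → 5·T = 18 − 8 = 10.
T = 10/5 = 2 dBu.

2 dBu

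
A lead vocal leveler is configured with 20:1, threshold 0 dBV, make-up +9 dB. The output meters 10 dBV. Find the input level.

20 dBV

Before make-up, the level was 10 − 9 = 1 dBV.
Post-compression overshoot = 1 − 0 = 1 dB.
Before 20:1 compression the overshoot was 1 × 20 = 20 dB, so input = 0 + 20 = 20 dBV.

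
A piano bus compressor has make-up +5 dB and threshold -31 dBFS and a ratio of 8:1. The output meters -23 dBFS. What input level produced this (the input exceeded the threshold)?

Stripping the +5 dB make-up gives -28 dBFS at the gain stage.
Post-compression overshoot = -28 − (-31) = 3 dB.
Before 8:1 compression the overshoot was 3 × 8 = 24 dB, so input = -31 + 24 = -7 dBFS.

-7 dBFS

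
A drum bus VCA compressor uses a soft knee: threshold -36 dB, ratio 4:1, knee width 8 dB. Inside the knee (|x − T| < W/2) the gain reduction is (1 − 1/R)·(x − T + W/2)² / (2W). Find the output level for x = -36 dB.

x − T + W/2 = -36 − (-36) + 4 = 4.
GR = (1 − 1/4) × 4² / 16 = 0.75 × 16 / 16 = 0.75 dB.
Output = -36 − 0.75 = -36.75 dB.

-36.75 dB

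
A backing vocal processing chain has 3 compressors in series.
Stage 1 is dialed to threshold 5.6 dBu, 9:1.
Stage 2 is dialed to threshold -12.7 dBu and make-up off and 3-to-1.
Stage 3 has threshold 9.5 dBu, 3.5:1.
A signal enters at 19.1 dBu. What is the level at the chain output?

Stage 1: 13.5 dB above 5.6 dBu, reduced 9:1 to 1.5 dB above → 7.1 dBu.
Stage 2: 7.1 dBu is 19.8 dB over -12.7 dBu; at 3:1 that becomes 6.6 dB over, giving -6.1 dBu.
Stage 3: below threshold (-6.1 ≤ 9.5); passes unchanged; output -6.1 dBu.

-6.1 dBu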